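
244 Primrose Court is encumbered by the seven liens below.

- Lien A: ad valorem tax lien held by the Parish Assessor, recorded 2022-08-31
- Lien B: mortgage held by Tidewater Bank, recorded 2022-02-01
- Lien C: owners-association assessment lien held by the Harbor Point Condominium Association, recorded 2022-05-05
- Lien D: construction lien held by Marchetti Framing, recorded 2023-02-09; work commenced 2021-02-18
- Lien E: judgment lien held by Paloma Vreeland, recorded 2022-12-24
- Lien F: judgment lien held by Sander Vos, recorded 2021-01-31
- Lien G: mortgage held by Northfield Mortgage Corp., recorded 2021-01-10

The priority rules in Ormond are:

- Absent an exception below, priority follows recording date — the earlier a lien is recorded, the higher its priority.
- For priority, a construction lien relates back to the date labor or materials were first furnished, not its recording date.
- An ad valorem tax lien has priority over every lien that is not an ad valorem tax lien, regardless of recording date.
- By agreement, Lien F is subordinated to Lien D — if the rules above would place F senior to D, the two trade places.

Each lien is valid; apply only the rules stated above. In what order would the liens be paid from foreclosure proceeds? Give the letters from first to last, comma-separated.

First, effective dates: D relates back to 2021-02-18 (work commenced).
A is an ad valorem tax lien and takes priority over every other lien.
Among the remaining liens, by effective date: G (2021-01-10), F (2021-01-31), D (2021-02-18), B (2022-02-01), C (2022-05-05), E (2022-12-24).
F is senior to D before the subordination, so the two trade places.

A, G, D, F, B, C, E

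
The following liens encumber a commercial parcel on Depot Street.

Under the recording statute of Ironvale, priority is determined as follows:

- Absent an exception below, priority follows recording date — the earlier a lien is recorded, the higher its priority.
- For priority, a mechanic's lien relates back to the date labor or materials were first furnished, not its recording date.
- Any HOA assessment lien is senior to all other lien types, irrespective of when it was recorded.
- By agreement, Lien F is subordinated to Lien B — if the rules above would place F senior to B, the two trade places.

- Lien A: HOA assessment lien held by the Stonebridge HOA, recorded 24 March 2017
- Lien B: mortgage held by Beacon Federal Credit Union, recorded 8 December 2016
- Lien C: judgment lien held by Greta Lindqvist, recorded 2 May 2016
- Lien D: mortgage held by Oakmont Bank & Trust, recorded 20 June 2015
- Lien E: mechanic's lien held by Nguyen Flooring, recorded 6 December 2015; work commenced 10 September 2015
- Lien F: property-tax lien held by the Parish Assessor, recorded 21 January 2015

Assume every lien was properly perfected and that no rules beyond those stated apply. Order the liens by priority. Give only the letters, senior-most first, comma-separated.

A, B, D, E, C, F

Effective dates after the stated exceptions: E's effective date is 10 September 2015, when work began.
As an HOA assessment lien, A is senior to every other lien.
Ordering the rest by effective date: F (21 January 2015), D (20 June 2015), E (10 September 2015), C (2 May 2016), B (8 December 2016).
Because F would otherwise rank above B, the subordination swaps them.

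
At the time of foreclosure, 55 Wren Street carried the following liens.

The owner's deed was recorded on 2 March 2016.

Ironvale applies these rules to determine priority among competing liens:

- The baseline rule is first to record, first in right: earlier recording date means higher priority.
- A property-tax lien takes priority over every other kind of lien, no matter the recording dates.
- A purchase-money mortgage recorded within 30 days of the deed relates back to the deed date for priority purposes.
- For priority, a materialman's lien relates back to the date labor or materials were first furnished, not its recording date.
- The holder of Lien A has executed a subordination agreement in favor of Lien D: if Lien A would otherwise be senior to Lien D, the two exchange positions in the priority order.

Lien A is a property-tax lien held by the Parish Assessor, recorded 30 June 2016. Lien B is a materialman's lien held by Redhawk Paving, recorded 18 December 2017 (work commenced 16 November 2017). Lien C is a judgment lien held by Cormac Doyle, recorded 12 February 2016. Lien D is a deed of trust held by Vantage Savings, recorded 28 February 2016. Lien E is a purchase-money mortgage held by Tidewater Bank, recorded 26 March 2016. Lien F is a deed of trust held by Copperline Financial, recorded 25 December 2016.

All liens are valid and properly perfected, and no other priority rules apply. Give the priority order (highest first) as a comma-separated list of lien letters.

Effective dates: B relates back to 16 November 2017 (work commenced); E's effective date is the deed date, 2 March 2016.
A is a property-tax lien, so it outranks all other liens regardless of date.
Remaining liens by effective date: C (12 February 2016), D (28 February 2016), E (2 March 2016), F (25 December 2016), B (16 November 2017).
Because A would otherwise rank above D, the subordination swaps them.

D, C, A, E, F, B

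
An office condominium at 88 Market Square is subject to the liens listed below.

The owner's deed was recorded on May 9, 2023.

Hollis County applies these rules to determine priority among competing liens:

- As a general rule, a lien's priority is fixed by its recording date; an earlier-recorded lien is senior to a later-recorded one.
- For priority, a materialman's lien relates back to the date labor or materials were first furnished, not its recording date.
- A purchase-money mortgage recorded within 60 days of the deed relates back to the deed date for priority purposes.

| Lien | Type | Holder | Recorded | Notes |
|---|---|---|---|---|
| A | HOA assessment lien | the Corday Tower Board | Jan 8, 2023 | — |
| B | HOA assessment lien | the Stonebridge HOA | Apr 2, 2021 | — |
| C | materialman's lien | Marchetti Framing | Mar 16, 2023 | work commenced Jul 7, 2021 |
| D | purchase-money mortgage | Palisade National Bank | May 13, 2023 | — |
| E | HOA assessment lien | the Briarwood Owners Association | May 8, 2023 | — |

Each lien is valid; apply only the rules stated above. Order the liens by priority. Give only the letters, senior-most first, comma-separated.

B, C, A, E, D

First, effective dates: C's effective date is Jul 7, 2021, when work began; D relates back to the deed date May 9, 2023.
By effective date: B (Apr 2, 2021), C (Jul 7, 2021), A (Jan 8, 2023), E (May 8, 2023), D (May 9, 2023).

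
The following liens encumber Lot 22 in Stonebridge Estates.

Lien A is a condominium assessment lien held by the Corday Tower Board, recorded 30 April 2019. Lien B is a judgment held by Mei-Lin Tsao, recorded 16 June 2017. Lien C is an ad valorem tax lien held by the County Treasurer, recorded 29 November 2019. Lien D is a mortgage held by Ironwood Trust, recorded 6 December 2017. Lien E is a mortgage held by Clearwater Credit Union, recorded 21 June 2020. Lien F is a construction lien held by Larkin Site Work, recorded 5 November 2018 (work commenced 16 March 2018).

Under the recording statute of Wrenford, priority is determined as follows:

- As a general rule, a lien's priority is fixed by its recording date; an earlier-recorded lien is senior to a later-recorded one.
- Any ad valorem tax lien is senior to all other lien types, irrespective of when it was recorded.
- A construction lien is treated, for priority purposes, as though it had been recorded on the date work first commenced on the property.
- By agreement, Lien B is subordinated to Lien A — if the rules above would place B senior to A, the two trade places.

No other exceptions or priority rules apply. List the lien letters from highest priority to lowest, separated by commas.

Effective dates after the stated exceptions: F's effective date is 16 March 2018, when work began.
C is an ad valorem tax lien and takes priority over every other lien.
Among the remaining liens, by effective date: B (16 June 2017), D (6 December 2017), F (16 March 2018), A (30 April 2019), E (21 June 2020).
The subordination applies — B was senior to A — so B and A swap.

C, A, D, F, B, E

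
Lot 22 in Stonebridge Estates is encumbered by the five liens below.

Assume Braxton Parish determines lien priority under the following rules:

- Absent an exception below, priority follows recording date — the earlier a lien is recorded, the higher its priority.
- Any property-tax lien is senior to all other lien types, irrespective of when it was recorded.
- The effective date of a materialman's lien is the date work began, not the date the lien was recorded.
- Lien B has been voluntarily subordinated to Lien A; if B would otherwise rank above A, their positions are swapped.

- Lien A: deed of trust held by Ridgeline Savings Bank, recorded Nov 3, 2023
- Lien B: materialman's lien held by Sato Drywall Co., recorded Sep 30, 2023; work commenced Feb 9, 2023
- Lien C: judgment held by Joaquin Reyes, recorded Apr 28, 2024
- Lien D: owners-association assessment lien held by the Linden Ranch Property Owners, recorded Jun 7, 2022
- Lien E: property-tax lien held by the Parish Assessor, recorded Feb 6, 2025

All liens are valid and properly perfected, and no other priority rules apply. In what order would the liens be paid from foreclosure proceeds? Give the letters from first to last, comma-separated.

E, D, A, B, C

Adjusting effective dates: B is treated as recorded Feb 9, 2023, the work-commencement date.
E, as a property-tax lien, has superpriority and ranks first.
Remaining liens by effective date: D (Jun 7, 2022), B (Feb 9, 2023), A (Nov 3, 2023), C (Apr 28, 2024).
B would otherwise be senior to A, so under the subordination agreement B and A exchange positions.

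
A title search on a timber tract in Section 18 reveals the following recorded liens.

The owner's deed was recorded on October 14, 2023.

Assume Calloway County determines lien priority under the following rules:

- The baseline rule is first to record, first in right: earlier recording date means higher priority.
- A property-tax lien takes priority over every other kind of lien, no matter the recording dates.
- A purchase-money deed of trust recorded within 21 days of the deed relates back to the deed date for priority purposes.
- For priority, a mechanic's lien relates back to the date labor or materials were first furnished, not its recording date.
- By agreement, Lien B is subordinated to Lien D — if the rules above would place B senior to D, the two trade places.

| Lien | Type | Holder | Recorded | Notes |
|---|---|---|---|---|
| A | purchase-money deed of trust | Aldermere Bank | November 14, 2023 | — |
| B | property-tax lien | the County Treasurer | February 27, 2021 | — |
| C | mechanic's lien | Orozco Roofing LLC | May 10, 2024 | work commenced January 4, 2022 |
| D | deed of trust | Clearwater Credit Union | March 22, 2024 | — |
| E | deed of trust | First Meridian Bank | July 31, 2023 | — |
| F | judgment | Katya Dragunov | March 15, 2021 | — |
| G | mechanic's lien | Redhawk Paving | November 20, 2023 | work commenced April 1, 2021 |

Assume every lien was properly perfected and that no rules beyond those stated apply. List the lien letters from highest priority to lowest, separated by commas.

D, F, G, C, E, A, B

First, effective dates: A was recorded 31 days after the deed — beyond 21 days — so no relation-back applies; C relates back to January 4, 2022 (work commenced); G relates back to April 1, 2021 (work commenced).
B is a property-tax lien, so it outranks all other liens regardless of date.
Remaining liens by effective date: F (March 15, 2021), G (April 1, 2021), C (January 4, 2022), E (July 31, 2023), A (November 14, 2023), D (March 22, 2024).
The subordination applies — B was senior to D — so B and D swap.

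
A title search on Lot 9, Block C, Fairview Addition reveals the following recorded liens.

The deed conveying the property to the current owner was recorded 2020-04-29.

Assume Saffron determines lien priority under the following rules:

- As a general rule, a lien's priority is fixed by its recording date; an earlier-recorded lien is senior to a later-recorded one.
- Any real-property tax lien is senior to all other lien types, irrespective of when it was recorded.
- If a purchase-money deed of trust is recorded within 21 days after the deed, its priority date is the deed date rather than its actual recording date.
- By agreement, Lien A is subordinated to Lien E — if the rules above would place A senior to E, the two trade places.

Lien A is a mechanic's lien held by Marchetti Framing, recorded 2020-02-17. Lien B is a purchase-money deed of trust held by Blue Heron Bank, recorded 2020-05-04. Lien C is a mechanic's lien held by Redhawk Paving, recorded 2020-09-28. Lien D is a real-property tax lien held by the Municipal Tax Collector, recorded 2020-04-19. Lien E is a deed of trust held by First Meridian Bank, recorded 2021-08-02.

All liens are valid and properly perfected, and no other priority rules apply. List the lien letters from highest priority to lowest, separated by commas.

D, E, B, C, A

First, effective dates: B's effective date is the deed date, 2020-04-29.
D is a real-property tax lien and takes priority over every other lien.
The other liens, earliest effective date first: A (2020-02-17), B (2020-04-29), C (2020-09-28), E (2021-08-02).
A is senior to E before the subordination, so the two trade places.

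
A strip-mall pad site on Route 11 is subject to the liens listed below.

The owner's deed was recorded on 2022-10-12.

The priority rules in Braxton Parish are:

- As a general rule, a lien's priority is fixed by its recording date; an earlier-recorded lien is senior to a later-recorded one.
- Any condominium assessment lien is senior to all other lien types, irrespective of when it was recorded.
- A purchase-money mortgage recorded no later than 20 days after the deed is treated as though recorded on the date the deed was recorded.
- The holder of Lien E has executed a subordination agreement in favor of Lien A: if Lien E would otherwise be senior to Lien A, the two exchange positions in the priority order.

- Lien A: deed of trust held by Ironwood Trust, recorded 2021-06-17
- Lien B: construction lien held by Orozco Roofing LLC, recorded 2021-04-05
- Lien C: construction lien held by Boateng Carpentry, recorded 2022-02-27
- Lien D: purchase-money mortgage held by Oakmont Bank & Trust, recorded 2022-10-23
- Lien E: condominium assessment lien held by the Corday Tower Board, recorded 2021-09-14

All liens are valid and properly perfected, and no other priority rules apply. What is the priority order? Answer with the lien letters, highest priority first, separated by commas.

A, B, E, C, D

Effective dates: D's effective date is the deed date, 2022-10-12.
As a condominium assessment lien, E is senior to every other lien.
Among the remaining liens, by effective date: B (2021-04-05), A (2021-06-17), C (2022-02-27), D (2022-10-12).
Because E would otherwise rank above A, the subordination swaps them.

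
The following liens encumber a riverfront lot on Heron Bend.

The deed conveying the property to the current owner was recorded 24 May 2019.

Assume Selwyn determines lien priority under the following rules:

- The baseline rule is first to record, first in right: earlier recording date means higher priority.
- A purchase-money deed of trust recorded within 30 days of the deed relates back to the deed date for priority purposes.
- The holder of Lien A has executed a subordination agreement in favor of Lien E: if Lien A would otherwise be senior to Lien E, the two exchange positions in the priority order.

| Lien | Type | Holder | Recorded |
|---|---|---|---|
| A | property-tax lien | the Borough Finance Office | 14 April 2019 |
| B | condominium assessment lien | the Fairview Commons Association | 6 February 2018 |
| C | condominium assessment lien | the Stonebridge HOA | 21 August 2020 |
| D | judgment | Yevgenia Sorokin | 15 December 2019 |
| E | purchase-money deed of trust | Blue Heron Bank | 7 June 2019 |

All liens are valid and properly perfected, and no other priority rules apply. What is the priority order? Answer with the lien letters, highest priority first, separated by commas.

B, E, A, D, C

Effective dates after the stated exceptions: E's effective date is the deed date, 24 May 2019.
Ordering by effective date: B (6 February 2018), A (14 April 2019), E (24 May 2019), D (15 December 2019), C (21 August 2020).
A is senior to E before the subordination, so the two trade places.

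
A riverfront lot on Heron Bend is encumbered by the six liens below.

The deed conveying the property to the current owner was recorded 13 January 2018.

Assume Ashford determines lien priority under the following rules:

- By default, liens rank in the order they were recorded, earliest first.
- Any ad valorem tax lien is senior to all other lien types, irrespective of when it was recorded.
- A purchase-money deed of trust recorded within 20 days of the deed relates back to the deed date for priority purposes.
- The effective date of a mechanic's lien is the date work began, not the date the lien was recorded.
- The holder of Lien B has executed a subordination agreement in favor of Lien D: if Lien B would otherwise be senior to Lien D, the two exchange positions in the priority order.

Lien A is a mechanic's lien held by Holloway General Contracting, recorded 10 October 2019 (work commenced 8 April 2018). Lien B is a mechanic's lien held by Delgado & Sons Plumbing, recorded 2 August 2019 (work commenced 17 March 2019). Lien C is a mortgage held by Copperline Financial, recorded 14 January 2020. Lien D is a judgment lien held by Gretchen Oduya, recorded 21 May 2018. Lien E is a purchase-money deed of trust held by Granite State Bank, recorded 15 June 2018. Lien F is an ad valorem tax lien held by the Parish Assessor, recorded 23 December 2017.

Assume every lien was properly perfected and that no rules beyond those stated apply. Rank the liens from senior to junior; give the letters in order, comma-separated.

Effective dates: A is treated as recorded 8 April 2018, the work-commencement date; B's effective date is 17 March 2019, when work began; E was recorded 153 days after the deed, outside the 20-day window, so it keeps its recording date.
F is an ad valorem tax lien and takes priority over every other lien.
Among the remaining liens, by effective date: A (8 April 2018), D (21 May 2018), E (15 June 2018), B (17 March 2019), C (14 January 2020).
B is already junior to D, so the subordination agreement changes nothing.

F, A, D, E, B, C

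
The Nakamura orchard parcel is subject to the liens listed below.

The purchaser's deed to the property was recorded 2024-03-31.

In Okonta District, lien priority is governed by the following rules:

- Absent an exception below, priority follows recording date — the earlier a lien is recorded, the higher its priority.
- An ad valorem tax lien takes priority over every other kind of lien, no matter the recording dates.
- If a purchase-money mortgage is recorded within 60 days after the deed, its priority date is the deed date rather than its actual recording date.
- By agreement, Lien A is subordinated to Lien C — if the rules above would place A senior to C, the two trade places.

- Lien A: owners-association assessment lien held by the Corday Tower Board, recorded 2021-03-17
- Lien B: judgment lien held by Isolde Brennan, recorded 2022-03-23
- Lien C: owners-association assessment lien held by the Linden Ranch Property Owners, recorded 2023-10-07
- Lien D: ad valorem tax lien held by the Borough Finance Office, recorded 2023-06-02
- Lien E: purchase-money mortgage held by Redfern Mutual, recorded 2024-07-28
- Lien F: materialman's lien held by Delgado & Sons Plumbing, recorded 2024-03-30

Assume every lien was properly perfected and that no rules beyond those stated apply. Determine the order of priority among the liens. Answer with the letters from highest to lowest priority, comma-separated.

D, C, B, A, F, E

First, effective dates: E was recorded 119 days after the deed, outside the 60-day window, so it keeps its recording date.
D, as an ad valorem tax lien, has superpriority and ranks first.
Among the remaining liens, by effective date: A (2021-03-17), B (2022-03-23), C (2023-10-07), F (2024-03-30), E (2024-07-28).
A would otherwise be senior to C, so under the subordination agreement A and C exchange positions.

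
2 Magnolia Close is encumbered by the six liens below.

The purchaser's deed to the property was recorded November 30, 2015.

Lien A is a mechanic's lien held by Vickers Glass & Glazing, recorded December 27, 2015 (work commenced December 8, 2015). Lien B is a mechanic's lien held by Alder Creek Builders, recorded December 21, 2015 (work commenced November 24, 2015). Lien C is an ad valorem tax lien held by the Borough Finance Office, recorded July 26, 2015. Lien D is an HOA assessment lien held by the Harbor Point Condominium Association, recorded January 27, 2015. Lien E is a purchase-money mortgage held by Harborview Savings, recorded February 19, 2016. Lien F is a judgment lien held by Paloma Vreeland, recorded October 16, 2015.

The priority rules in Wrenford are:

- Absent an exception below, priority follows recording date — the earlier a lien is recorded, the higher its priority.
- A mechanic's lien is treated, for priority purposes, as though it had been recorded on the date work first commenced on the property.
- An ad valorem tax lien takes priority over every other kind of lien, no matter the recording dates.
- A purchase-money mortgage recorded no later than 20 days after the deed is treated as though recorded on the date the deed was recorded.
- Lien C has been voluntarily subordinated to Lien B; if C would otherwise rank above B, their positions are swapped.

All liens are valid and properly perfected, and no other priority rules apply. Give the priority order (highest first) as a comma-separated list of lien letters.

B, D, F, C, A, E

Effective dates: A relates back to December 8, 2015 (work commenced); B is treated as recorded November 24, 2015, the work-commencement date; E was recorded 81 days after the deed — beyond 20 days — so no relation-back applies.
C, as an ad valorem tax lien, has superpriority and ranks first.
Ordering the rest by effective date: D (January 27, 2015), F (October 16, 2015), B (November 24, 2015), A (December 8, 2015), E (February 19, 2016).
Because C would otherwise rank above B, the subordination swaps them.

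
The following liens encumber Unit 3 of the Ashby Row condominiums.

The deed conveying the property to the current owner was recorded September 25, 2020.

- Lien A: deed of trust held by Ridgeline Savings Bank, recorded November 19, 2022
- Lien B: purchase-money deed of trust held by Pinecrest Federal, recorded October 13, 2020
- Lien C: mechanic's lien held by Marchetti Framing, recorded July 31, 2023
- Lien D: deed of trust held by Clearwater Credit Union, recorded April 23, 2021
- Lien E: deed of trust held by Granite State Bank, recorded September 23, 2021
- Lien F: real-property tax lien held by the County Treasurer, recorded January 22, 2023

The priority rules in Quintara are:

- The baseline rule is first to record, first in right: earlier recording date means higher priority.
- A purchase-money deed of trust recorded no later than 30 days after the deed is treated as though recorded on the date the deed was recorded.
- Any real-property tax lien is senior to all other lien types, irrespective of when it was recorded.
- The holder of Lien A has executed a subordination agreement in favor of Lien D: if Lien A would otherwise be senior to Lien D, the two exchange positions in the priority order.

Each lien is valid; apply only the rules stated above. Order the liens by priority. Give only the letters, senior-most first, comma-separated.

F, B, D, E, A, C

Adjusting effective dates: B was recorded within the 30-day window, so its effective date is the deed date September 25, 2020.
As a real-property tax lien, F is senior to every other lien.
Ordering the rest by effective date: B (September 25, 2020), D (April 23, 2021), E (September 23, 2021), A (November 19, 2022), C (July 31, 2023).
A already ranks below D; the subordination has no effect.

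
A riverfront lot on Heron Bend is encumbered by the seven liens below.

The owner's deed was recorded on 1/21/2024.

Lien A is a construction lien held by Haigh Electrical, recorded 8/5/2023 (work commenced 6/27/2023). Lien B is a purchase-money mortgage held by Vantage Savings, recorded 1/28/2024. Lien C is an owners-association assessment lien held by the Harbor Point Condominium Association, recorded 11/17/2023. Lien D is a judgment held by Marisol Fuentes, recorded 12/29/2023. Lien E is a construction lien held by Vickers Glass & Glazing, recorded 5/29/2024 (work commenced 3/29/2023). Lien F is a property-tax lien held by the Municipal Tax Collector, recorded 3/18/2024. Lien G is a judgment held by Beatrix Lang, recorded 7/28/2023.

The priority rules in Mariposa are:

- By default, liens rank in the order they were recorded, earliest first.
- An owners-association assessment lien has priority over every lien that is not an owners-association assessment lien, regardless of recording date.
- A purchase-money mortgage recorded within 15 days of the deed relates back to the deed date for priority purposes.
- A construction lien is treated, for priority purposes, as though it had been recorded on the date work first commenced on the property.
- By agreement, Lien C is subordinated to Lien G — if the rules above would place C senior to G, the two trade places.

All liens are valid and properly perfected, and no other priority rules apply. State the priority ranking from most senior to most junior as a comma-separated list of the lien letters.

Adjusting effective dates: A's effective date is 6/27/2023, when work began; B relates back to the deed date 1/21/2024; E is treated as recorded 3/29/2023, the work-commencement date.
C, as an owners-association assessment lien, has superpriority and ranks first.
Among the remaining liens, by effective date: E (3/29/2023), A (6/27/2023), G (7/28/2023), D (12/29/2023), B (1/21/2024), F (3/18/2024).
The subordination applies — C was senior to G — so C and G swap.

G, E, A, C, D, B, F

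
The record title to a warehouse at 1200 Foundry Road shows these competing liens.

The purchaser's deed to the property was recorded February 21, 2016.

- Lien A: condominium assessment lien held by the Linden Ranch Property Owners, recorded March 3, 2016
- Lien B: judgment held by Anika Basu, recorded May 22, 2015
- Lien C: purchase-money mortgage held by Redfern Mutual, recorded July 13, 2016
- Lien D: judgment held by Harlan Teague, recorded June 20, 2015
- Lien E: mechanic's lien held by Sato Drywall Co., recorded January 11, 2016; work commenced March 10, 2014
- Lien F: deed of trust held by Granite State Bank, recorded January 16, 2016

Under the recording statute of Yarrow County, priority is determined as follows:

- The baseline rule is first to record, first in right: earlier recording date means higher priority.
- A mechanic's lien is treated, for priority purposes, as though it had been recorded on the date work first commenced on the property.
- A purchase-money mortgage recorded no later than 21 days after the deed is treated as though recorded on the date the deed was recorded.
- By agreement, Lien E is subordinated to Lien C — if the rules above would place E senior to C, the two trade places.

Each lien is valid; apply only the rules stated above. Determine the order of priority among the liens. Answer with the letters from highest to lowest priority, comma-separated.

First, effective dates: C was recorded 143 days after the deed, outside the 21-day window, so it keeps its recording date; E relates back to March 10, 2014 (work commenced).
Sorted by effective date: E (March 10, 2014), B (May 22, 2015), D (June 20, 2015), F (January 16, 2016), A (March 3, 2016), C (July 13, 2016).
The subordination applies — E was senior to C — so E and C swap.

C, B, D, F, A, E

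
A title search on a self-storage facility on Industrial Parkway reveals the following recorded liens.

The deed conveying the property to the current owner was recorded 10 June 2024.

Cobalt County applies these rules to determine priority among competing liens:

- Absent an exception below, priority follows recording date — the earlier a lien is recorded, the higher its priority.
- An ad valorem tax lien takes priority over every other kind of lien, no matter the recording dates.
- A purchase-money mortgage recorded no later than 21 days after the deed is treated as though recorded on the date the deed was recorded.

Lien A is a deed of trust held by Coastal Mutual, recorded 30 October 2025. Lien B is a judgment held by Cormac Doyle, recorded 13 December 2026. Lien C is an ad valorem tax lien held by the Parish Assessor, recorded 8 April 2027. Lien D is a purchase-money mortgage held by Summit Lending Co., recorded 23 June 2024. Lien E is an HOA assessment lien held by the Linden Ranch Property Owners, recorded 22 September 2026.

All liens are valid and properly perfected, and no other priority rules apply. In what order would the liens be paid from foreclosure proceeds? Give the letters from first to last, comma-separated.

C, D, A, E, B

First, effective dates: D relates back to the deed date 10 June 2024.
C is an ad valorem tax lien, so it outranks all other liens regardless of date.
Among the remaining liens, by effective date: D (10 June 2024), A (30 October 2025), E (22 September 2026), B (13 December 2026).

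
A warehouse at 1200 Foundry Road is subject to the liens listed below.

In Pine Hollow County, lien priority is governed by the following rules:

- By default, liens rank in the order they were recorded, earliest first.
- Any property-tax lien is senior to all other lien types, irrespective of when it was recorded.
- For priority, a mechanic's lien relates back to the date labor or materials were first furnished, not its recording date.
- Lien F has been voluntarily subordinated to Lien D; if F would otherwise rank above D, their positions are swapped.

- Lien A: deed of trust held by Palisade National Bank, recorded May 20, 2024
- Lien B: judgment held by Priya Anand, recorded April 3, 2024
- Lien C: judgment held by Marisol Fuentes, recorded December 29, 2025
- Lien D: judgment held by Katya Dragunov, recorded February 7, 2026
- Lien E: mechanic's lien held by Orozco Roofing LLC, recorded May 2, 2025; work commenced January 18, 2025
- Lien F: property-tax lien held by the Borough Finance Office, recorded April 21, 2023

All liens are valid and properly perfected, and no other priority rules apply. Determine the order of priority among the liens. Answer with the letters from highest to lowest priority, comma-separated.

First, effective dates: E's effective date is January 18, 2025, when work began.
As a property-tax lien, F is senior to every other lien.
Among the remaining liens, by effective date: B (April 3, 2024), A (May 20, 2024), E (January 18, 2025), C (December 29, 2025), D (February 7, 2026).
F is senior to D before the subordination, so the two trade places.

D, B, A, E, C, F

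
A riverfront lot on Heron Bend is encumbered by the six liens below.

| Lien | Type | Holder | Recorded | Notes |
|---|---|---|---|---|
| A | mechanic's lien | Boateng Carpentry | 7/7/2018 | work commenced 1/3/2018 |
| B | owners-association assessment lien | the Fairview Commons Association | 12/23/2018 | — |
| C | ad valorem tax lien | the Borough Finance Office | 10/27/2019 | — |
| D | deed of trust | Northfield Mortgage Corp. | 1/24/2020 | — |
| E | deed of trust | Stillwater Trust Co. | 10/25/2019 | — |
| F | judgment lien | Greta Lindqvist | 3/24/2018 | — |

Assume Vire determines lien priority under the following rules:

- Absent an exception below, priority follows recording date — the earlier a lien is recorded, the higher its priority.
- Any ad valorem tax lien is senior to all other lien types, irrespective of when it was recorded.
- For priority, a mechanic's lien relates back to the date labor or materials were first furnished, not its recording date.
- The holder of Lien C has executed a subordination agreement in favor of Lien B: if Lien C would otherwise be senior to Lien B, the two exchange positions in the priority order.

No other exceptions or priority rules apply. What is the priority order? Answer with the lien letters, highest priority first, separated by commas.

Adjusting effective dates: A is treated as recorded 1/3/2018, the work-commencement date.
As an ad valorem tax lien, C is senior to every other lien.
Remaining liens by effective date: A (1/3/2018), F (3/24/2018), B (12/23/2018), E (10/25/2019), D (1/24/2020).
C would otherwise be senior to B, so under the subordination agreement C and B exchange positions.

B, A, F, C, E, D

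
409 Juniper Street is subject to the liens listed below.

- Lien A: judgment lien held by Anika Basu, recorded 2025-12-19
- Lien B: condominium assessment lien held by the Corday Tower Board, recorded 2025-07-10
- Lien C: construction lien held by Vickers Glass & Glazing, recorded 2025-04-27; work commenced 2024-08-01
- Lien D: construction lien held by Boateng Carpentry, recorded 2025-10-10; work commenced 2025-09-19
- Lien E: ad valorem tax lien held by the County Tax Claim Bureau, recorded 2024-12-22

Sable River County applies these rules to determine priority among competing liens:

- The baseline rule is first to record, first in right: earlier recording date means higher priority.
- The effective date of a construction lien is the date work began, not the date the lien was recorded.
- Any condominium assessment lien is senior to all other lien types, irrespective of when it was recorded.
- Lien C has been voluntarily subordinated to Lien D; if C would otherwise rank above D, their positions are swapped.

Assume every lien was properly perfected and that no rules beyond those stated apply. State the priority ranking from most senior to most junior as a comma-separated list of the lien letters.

B, D, E, C, A

First, effective dates: C relates back to 2024-08-01 (work commenced); D's effective date is 2025-09-19, when work began.
B, as a condominium assessment lien, has superpriority and ranks first.
Among the remaining liens, by effective date: C (2024-08-01), E (2024-12-22), D (2025-09-19), A (2025-12-19).
C is senior to D before the subordination, so the two trade places.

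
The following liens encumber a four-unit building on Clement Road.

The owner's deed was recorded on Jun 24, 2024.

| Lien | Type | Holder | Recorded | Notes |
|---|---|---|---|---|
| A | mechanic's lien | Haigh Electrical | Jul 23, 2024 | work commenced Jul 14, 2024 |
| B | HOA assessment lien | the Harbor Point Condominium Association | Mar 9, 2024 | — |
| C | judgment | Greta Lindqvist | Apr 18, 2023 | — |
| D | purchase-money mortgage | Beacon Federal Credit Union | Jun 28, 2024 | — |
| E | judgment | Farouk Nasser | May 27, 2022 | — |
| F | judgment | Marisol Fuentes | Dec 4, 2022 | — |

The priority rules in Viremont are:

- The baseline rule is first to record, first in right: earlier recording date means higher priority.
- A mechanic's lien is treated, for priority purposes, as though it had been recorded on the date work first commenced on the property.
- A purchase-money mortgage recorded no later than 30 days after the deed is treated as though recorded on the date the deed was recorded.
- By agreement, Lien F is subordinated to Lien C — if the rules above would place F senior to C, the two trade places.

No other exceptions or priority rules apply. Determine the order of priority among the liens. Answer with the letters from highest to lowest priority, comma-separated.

E, C, F, B, D, A

Effective dates after the stated exceptions: A's effective date is Jul 14, 2024, when work began; D relates back to the deed date Jun 24, 2024.
Ordering by effective date: E (May 27, 2022), F (Dec 4, 2022), C (Apr 18, 2023), B (Mar 9, 2024), D (Jun 24, 2024), A (Jul 14, 2024).
Because F would otherwise rank above C, the subordination swaps them.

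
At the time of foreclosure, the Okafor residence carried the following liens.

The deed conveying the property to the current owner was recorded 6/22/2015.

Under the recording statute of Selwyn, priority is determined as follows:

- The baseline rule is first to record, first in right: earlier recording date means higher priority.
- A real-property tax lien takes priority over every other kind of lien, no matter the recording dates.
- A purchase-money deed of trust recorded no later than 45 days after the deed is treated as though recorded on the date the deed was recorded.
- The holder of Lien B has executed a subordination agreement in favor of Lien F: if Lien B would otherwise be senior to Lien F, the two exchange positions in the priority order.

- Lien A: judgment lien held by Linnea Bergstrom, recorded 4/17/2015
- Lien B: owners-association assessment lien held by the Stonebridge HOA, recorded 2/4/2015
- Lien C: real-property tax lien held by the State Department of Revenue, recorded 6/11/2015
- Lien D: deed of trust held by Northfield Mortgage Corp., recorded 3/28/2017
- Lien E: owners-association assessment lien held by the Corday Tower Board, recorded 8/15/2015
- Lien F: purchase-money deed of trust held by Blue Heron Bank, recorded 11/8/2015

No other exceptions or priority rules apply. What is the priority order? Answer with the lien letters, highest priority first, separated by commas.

C, F, A, E, B, D

First, effective dates: F missed the 45-day window (139 days after the deed), so its recording date stands.
C is a real-property tax lien and takes priority over every other lien.
The other liens, earliest effective date first: B (2/4/2015), A (4/17/2015), E (8/15/2015), F (11/8/2015), D (3/28/2017).
The subordination applies — B was senior to F — so B and F swap.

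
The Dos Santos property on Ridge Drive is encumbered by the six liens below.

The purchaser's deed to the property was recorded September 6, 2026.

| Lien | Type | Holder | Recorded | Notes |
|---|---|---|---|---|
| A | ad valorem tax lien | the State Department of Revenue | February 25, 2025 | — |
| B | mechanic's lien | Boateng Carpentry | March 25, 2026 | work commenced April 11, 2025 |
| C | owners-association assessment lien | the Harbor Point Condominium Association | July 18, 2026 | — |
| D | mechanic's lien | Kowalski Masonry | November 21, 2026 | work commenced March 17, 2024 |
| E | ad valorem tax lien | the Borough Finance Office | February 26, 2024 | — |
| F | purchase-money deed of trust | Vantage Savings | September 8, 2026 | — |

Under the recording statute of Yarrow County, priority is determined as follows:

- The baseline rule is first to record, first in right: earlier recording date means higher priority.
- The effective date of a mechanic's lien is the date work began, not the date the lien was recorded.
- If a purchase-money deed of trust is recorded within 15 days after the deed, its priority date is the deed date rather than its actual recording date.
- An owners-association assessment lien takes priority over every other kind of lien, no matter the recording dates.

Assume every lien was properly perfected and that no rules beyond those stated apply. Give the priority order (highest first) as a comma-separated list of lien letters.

C, E, D, A, B, F

Adjusting effective dates: B is treated as recorded April 11, 2025, the work-commencement date; D's effective date is March 17, 2024, when work began; F relates back to the deed date September 6, 2026.
As an owners-association assessment lien, C is senior to every other lien.
The other liens, earliest effective date first: E (February 26, 2024), D (March 17, 2024), A (February 25, 2025), B (April 11, 2025), F (September 6, 2026).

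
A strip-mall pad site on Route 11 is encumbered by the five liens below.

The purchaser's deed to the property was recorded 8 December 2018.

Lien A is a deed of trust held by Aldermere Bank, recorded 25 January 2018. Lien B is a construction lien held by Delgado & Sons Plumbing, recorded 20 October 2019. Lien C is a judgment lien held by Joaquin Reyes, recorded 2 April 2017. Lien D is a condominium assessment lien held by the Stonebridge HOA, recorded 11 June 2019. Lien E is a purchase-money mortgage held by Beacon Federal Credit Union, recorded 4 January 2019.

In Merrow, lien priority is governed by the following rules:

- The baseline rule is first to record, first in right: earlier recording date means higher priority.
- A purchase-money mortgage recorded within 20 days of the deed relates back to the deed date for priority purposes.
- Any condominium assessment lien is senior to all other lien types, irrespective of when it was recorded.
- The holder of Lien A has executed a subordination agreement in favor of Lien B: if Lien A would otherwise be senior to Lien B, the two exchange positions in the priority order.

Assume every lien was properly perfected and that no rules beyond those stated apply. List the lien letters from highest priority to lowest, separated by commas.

D, C, B, E, A

Adjusting effective dates: E was recorded 27 days after the deed — beyond 20 days — so no relation-back applies.
As a condominium assessment lien, D is senior to every other lien.
Ordering the rest by effective date: C (2 April 2017), A (25 January 2018), E (4 January 2019), B (20 October 2019).
The subordination applies — A was senior to B — so A and B swap.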